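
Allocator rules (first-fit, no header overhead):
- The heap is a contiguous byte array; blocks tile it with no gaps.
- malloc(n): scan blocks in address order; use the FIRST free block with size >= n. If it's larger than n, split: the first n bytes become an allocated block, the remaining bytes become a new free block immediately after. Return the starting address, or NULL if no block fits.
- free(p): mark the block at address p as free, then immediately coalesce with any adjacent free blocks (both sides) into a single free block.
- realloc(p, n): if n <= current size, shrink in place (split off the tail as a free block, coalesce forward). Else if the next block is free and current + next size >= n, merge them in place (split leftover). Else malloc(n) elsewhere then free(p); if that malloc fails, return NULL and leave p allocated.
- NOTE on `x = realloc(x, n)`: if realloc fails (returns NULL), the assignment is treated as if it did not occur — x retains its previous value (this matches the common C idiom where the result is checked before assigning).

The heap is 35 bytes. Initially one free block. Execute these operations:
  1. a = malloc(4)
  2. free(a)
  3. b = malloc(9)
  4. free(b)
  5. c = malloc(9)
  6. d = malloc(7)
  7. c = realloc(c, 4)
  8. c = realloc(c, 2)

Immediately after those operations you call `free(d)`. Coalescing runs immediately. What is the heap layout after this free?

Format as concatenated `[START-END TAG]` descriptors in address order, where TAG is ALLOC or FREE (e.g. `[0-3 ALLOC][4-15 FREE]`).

Op 1: a = malloc(4) -> a = 0; heap: [0-3 ALLOC][4-34 FREE]
Op 2: free(a) -> (freed a); heap: [0-34 FREE]
Op 3: b = malloc(9) -> b = 0; heap: [0-8 ALLOC][9-34 FREE]
Op 4: free(b) -> (freed b); heap: [0-34 FREE]
Op 5: c = malloc(9) -> c = 0; heap: [0-8 ALLOC][9-34 FREE]
Op 6: d = malloc(7) -> d = 9; heap: [0-8 ALLOC][9-15 ALLOC][16-34 FREE]
Op 7: c = realloc(c, 4) -> c = 0; heap: [0-3 ALLOC][4-8 FREE][9-15 ALLOC][16-34 FREE]
Op 8: c = realloc(c, 2) -> c = 0; heap: [0-1 ALLOC][2-8 FREE][9-15 ALLOC][16-34 FREE]
free(d): d = 9 -> block [9-15 ALLOC]; mark free, coalesce with adjacent free neighbors -> [0-1 ALLOC][2-34 FREE]

Answer: [0-1 ALLOC][2-34 FREE]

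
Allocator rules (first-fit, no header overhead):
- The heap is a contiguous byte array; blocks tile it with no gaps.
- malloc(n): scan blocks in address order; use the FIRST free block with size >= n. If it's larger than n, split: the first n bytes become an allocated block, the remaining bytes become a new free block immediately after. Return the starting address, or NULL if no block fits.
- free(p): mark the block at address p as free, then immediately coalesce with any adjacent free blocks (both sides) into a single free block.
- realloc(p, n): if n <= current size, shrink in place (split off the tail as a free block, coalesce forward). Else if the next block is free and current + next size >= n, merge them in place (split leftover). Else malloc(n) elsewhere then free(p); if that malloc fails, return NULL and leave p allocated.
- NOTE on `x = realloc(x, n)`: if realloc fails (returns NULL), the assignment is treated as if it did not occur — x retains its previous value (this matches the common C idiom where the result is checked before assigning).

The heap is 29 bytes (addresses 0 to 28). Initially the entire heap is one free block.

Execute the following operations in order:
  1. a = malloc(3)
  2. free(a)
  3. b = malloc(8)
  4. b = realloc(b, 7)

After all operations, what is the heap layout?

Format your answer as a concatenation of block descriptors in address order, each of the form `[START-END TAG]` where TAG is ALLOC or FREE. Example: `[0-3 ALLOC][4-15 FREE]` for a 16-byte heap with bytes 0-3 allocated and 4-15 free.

Op 1: a = malloc(3) -> a = 0; heap: [0-2 ALLOC][3-28 FREE]
Op 2: free(a) -> (freed a); heap: [0-28 FREE]
Op 3: b = malloc(8) -> b = 0; heap: [0-7 ALLOC][8-28 FREE]
Op 4: b = realloc(b, 7) -> b = 0; heap: [0-6 ALLOC][7-28 FREE]

Answer: [0-6 ALLOC][7-28 FREE]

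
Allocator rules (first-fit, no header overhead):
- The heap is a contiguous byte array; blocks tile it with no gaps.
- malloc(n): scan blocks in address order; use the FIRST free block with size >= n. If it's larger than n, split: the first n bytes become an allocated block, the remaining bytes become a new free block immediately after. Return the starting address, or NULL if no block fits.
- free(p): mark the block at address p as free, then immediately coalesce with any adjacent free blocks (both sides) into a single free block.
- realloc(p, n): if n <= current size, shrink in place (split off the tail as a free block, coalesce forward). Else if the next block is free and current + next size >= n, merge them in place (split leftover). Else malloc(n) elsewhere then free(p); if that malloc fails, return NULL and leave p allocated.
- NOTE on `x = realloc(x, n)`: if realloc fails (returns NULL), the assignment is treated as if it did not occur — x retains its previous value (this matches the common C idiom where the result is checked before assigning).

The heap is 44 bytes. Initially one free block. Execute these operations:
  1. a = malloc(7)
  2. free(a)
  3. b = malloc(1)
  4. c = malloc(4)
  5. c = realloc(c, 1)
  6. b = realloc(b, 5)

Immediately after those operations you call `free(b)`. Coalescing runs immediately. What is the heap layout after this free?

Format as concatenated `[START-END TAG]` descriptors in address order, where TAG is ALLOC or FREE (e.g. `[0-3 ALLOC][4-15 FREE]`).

Op 1: a = malloc(7) -> a = 0; heap: [0-6 ALLOC][7-43 FREE]
Op 2: free(a) -> (freed a); heap: [0-43 FREE]
Op 3: b = malloc(1) -> b = 0; heap: [0-0 ALLOC][1-43 FREE]
Op 4: c = malloc(4) -> c = 1; heap: [0-0 ALLOC][1-4 ALLOC][5-43 FREE]
Op 5: c = realloc(c, 1) -> c = 1; heap: [0-0 ALLOC][1-1 ALLOC][2-43 FREE]
Op 6: b = realloc(b, 5) -> b = 2; heap: [0-0 FREE][1-1 ALLOC][2-6 ALLOC][7-43 FREE]
free(b): b = 2 -> block [2-6 ALLOC]; mark free, coalesce with adjacent free neighbors -> [0-0 FREE][1-1 ALLOC][2-43 FREE]

Answer: [0-0 FREE][1-1 ALLOC][2-43 FREE]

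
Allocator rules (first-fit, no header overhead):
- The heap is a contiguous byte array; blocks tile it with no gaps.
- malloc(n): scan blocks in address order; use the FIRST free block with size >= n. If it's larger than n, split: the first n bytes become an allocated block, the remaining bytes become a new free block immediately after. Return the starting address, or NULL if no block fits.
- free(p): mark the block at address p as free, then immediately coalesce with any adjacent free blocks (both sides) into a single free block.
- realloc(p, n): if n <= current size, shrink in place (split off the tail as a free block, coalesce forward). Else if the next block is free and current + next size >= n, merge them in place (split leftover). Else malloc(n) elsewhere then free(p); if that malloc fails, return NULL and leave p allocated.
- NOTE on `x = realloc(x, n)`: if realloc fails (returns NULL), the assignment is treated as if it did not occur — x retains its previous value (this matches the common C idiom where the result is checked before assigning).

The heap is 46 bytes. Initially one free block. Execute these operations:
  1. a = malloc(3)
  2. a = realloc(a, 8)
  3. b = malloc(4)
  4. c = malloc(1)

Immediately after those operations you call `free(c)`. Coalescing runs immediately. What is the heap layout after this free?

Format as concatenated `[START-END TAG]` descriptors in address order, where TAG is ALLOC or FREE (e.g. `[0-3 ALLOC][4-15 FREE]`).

Answer: [0-7 ALLOC][8-11 ALLOC][12-45 FREE]

Derivation:
Op 1: a = malloc(3) -> a = 0; heap: [0-2 ALLOC][3-45 FREE]
Op 2: a = realloc(a, 8) -> a = 0; heap: [0-7 ALLOC][8-45 FREE]
Op 3: b = malloc(4) -> b = 8; heap: [0-7 ALLOC][8-11 ALLOC][12-45 FREE]
Op 4: c = malloc(1) -> c = 12; heap: [0-7 ALLOC][8-11 ALLOC][12-12 ALLOC][13-45 FREE]
free(c): c = 12 -> block [12-12 ALLOC]; mark free, coalesce with adjacent free neighbors -> [0-7 ALLOC][8-11 ALLOC][12-45 FREE]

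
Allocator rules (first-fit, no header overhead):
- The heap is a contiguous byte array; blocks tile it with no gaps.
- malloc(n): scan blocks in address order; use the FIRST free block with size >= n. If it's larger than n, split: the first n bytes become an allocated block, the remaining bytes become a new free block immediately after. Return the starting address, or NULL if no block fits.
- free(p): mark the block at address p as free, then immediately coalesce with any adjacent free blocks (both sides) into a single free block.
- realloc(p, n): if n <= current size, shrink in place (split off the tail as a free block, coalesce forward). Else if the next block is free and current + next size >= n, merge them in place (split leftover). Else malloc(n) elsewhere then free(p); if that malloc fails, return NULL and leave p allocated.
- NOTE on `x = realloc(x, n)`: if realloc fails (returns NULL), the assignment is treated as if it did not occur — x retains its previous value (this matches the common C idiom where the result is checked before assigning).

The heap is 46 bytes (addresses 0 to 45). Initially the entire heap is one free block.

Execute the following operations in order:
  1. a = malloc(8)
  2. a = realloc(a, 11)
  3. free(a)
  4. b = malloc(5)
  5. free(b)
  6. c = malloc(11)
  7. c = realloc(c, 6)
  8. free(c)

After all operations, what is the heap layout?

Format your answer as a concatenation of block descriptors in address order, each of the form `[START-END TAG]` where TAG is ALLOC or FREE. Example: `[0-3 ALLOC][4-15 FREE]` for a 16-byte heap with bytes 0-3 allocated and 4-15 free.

Op 1: a = malloc(8) -> a = 0; heap: [0-7 ALLOC][8-45 FREE]
Op 2: a = realloc(a, 11) -> a = 0; heap: [0-10 ALLOC][11-45 FREE]
Op 3: free(a) -> (freed a); heap: [0-45 FREE]
Op 4: b = malloc(5) -> b = 0; heap: [0-4 ALLOC][5-45 FREE]
Op 5: free(b) -> (freed b); heap: [0-45 FREE]
Op 6: c = malloc(11) -> c = 0; heap: [0-10 ALLOC][11-45 FREE]
Op 7: c = realloc(c, 6) -> c = 0; heap: [0-5 ALLOC][6-45 FREE]
Op 8: free(c) -> (freed c); heap: [0-45 FREE]

Answer: [0-45 FREE]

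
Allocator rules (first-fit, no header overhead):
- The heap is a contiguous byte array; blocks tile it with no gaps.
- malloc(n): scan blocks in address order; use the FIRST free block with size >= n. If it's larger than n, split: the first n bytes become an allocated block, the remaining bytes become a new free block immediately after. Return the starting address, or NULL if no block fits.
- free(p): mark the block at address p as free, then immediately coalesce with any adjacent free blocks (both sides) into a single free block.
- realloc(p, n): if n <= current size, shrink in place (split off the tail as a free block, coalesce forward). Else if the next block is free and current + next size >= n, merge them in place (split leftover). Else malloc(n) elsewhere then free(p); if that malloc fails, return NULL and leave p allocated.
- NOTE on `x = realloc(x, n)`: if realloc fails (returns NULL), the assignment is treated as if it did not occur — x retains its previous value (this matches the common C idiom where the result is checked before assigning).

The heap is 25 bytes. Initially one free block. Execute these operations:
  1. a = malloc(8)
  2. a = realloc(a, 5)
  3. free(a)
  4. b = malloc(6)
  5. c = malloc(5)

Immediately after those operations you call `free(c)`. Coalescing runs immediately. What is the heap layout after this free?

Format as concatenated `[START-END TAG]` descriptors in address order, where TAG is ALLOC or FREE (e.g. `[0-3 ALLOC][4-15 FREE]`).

Op 1: a = malloc(8) -> a = 0; heap: [0-7 ALLOC][8-24 FREE]
Op 2: a = realloc(a, 5) -> a = 0; heap: [0-4 ALLOC][5-24 FREE]
Op 3: free(a) -> (freed a); heap: [0-24 FREE]
Op 4: b = malloc(6) -> b = 0; heap: [0-5 ALLOC][6-24 FREE]
Op 5: c = malloc(5) -> c = 6; heap: [0-5 ALLOC][6-10 ALLOC][11-24 FREE]
free(c): c = 6 -> block [6-10 ALLOC]; mark free, coalesce with adjacent free neighbors -> [0-5 ALLOC][6-24 FREE]

Answer: [0-5 ALLOC][6-24 FREE]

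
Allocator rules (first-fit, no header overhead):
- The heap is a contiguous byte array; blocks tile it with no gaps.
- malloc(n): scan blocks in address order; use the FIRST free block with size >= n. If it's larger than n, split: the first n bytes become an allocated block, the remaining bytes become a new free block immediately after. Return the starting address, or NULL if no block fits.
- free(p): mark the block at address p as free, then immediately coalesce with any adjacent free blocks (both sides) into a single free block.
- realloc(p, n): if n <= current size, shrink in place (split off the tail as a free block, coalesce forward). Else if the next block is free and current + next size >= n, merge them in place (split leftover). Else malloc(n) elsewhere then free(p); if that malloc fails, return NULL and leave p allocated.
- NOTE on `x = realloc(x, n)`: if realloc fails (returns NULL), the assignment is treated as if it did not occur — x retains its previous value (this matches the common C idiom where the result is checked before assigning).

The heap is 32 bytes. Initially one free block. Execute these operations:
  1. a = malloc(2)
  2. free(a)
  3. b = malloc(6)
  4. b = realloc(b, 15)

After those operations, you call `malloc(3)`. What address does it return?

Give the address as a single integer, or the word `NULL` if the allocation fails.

Answer: 15

Derivation:
Op 1: a = malloc(2) -> a = 0; heap: [0-1 ALLOC][2-31 FREE]
Op 2: free(a) -> (freed a); heap: [0-31 FREE]
Op 3: b = malloc(6) -> b = 0; heap: [0-5 ALLOC][6-31 FREE]
Op 4: b = realloc(b, 15) -> b = 0; heap: [0-14 ALLOC][15-31 FREE]
malloc(3): first-fit scan over [0-14 ALLOC][15-31 FREE] -> 15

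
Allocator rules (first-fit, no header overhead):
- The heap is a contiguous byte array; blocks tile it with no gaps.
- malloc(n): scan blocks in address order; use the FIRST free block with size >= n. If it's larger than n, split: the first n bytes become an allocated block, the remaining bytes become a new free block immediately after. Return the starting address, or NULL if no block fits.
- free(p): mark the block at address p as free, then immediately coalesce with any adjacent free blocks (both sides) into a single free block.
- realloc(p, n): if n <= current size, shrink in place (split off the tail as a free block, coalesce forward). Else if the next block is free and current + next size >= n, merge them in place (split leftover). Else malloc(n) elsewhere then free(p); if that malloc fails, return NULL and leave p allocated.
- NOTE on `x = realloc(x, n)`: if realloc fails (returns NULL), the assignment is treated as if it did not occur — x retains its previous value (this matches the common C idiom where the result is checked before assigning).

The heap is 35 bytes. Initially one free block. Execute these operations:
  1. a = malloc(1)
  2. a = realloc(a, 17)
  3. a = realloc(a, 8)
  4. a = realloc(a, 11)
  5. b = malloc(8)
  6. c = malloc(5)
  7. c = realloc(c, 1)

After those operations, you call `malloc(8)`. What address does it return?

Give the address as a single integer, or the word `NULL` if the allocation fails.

Answer: 20

Derivation:
Op 1: a = malloc(1) -> a = 0; heap: [0-0 ALLOC][1-34 FREE]
Op 2: a = realloc(a, 17) -> a = 0; heap: [0-16 ALLOC][17-34 FREE]
Op 3: a = realloc(a, 8) -> a = 0; heap: [0-7 ALLOC][8-34 FREE]
Op 4: a = realloc(a, 11) -> a = 0; heap: [0-10 ALLOC][11-34 FREE]
Op 5: b = malloc(8) -> b = 11; heap: [0-10 ALLOC][11-18 ALLOC][19-34 FREE]
Op 6: c = malloc(5) -> c = 19; heap: [0-10 ALLOC][11-18 ALLOC][19-23 ALLOC][24-34 FREE]
Op 7: c = realloc(c, 1) -> c = 19; heap: [0-10 ALLOC][11-18 ALLOC][19-19 ALLOC][20-34 FREE]
malloc(8): first-fit scan over [0-10 ALLOC][11-18 ALLOC][19-19 ALLOC][20-34 FREE] -> 20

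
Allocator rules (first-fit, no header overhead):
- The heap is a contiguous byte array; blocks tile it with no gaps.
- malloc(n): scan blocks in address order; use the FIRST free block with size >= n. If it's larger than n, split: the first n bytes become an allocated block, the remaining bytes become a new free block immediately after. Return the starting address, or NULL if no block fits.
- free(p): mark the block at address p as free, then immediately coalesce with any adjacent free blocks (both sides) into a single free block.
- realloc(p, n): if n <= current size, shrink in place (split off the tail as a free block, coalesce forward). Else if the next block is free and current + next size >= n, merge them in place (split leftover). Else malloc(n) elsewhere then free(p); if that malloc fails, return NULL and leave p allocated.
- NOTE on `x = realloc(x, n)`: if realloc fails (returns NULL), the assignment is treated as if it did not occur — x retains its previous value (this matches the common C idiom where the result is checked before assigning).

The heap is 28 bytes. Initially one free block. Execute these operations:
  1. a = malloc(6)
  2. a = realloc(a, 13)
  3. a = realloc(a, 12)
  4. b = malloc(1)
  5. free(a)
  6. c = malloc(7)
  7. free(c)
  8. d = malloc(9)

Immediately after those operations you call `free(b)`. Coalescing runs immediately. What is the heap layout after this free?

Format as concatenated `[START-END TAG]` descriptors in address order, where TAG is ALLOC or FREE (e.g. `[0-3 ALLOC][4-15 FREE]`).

Op 1: a = malloc(6) -> a = 0; heap: [0-5 ALLOC][6-27 FREE]
Op 2: a = realloc(a, 13) -> a = 0; heap: [0-12 ALLOC][13-27 FREE]
Op 3: a = realloc(a, 12) -> a = 0; heap: [0-11 ALLOC][12-27 FREE]
Op 4: b = malloc(1) -> b = 12; heap: [0-11 ALLOC][12-12 ALLOC][13-27 FREE]
Op 5: free(a) -> (freed a); heap: [0-11 FREE][12-12 ALLOC][13-27 FREE]
Op 6: c = malloc(7) -> c = 0; heap: [0-6 ALLOC][7-11 FREE][12-12 ALLOC][13-27 FREE]
Op 7: free(c) -> (freed c); heap: [0-11 FREE][12-12 ALLOC][13-27 FREE]
Op 8: d = malloc(9) -> d = 0; heap: [0-8 ALLOC][9-11 FREE][12-12 ALLOC][13-27 FREE]
free(b): b = 12 -> block [12-12 ALLOC]; mark free, coalesce with adjacent free neighbors -> [0-8 ALLOC][9-27 FREE]

Answer: [0-8 ALLOC][9-27 FREE]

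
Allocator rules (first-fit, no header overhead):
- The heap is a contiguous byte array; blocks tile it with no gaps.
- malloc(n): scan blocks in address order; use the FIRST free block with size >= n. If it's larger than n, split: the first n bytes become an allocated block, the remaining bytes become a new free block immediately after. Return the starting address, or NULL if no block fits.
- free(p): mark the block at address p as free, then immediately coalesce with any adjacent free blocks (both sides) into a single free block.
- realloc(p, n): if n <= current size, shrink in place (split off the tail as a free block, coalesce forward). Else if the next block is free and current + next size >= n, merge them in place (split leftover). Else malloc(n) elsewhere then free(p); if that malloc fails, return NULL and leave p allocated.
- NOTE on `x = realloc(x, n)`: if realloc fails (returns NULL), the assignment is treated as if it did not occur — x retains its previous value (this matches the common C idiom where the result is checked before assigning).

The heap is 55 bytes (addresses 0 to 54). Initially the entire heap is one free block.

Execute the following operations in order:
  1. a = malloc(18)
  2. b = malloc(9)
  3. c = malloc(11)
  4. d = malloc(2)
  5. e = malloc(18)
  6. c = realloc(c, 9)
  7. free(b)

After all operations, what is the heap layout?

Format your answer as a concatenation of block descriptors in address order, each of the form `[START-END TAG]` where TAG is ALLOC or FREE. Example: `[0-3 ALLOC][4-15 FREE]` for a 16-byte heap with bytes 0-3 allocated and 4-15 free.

Answer: [0-17 ALLOC][18-26 FREE][27-35 ALLOC][36-37 FREE][38-39 ALLOC][40-54 FREE]

Derivation:
Op 1: a = malloc(18) -> a = 0; heap: [0-17 ALLOC][18-54 FREE]
Op 2: b = malloc(9) -> b = 18; heap: [0-17 ALLOC][18-26 ALLOC][27-54 FREE]
Op 3: c = malloc(11) -> c = 27; heap: [0-17 ALLOC][18-26 ALLOC][27-37 ALLOC][38-54 FREE]
Op 4: d = malloc(2) -> d = 38; heap: [0-17 ALLOC][18-26 ALLOC][27-37 ALLOC][38-39 ALLOC][40-54 FREE]
Op 5: e = malloc(18) -> e = NULL; heap: [0-17 ALLOC][18-26 ALLOC][27-37 ALLOC][38-39 ALLOC][40-54 FREE]
Op 6: c = realloc(c, 9) -> c = 27; heap: [0-17 ALLOC][18-26 ALLOC][27-35 ALLOC][36-37 FREE][38-39 ALLOC][40-54 FREE]
Op 7: free(b) -> (freed b); heap: [0-17 ALLOC][18-26 FREE][27-35 ALLOC][36-37 FREE][38-39 ALLOC][40-54 FREE]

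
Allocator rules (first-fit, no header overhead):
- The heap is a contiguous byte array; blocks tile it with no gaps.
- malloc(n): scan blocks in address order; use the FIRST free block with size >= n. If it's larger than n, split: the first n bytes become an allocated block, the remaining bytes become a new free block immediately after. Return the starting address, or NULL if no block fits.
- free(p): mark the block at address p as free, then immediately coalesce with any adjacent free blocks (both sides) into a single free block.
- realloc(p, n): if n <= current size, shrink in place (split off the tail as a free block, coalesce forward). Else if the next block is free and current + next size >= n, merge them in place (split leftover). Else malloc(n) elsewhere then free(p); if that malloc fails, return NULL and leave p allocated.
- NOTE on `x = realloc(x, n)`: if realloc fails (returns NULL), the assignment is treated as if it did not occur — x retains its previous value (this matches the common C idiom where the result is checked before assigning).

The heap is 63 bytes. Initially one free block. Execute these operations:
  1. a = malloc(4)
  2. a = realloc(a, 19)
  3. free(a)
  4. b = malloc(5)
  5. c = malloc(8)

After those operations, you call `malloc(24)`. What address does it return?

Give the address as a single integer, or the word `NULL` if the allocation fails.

Answer: 13

Derivation:
Op 1: a = malloc(4) -> a = 0; heap: [0-3 ALLOC][4-62 FREE]
Op 2: a = realloc(a, 19) -> a = 0; heap: [0-18 ALLOC][19-62 FREE]
Op 3: free(a) -> (freed a); heap: [0-62 FREE]
Op 4: b = malloc(5) -> b = 0; heap: [0-4 ALLOC][5-62 FREE]
Op 5: c = malloc(8) -> c = 5; heap: [0-4 ALLOC][5-12 ALLOC][13-62 FREE]
malloc(24): first-fit scan over [0-4 ALLOC][5-12 ALLOC][13-62 FREE] -> 13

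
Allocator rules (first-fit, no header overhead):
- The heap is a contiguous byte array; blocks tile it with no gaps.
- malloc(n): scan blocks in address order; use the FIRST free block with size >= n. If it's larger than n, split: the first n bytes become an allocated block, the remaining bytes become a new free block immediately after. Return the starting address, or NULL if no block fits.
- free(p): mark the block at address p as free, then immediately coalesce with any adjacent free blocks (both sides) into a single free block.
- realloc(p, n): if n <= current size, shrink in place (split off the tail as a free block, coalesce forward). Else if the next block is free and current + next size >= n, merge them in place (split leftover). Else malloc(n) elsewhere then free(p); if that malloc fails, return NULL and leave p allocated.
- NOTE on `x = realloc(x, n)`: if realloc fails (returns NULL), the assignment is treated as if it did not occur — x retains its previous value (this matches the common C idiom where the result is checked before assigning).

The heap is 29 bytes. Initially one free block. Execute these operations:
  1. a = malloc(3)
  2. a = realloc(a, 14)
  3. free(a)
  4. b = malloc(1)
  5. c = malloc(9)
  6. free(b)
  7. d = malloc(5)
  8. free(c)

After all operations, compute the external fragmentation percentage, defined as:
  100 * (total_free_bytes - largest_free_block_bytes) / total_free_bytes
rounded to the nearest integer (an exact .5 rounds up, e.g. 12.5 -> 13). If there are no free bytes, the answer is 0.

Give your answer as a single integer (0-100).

Answer: 42

Derivation:
Op 1: a = malloc(3) -> a = 0; heap: [0-2 ALLOC][3-28 FREE]
Op 2: a = realloc(a, 14) -> a = 0; heap: [0-13 ALLOC][14-28 FREE]
Op 3: free(a) -> (freed a); heap: [0-28 FREE]
Op 4: b = malloc(1) -> b = 0; heap: [0-0 ALLOC][1-28 FREE]
Op 5: c = malloc(9) -> c = 1; heap: [0-0 ALLOC][1-9 ALLOC][10-28 FREE]
Op 6: free(b) -> (freed b); heap: [0-0 FREE][1-9 ALLOC][10-28 FREE]
Op 7: d = malloc(5) -> d = 10; heap: [0-0 FREE][1-9 ALLOC][10-14 ALLOC][15-28 FREE]
Op 8: free(c) -> (freed c); heap: [0-9 FREE][10-14 ALLOC][15-28 FREE]
Free blocks: [10 14] total_free=24 largest=14 -> 100*(24-14)/24 = 1000/24 ≈ 41.667 -> rounds to 42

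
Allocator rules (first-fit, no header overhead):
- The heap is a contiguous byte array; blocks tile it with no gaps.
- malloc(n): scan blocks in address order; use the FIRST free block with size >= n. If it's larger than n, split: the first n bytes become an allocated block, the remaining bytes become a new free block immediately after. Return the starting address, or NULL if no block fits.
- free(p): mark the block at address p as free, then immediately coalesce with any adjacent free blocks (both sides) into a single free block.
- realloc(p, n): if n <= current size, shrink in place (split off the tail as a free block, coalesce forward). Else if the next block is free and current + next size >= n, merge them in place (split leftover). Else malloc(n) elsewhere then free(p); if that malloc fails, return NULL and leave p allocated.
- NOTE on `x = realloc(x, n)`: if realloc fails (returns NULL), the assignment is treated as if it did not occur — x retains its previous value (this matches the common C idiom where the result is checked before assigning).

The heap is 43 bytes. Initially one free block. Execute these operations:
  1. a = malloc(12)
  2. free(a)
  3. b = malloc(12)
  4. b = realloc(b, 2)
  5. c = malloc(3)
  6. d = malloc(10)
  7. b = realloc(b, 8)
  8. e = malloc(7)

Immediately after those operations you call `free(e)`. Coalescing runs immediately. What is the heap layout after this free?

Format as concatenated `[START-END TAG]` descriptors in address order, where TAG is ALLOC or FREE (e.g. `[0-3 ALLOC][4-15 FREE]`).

Answer: [0-1 FREE][2-4 ALLOC][5-14 ALLOC][15-22 ALLOC][23-42 FREE]

Derivation:
Op 1: a = malloc(12) -> a = 0; heap: [0-11 ALLOC][12-42 FREE]
Op 2: free(a) -> (freed a); heap: [0-42 FREE]
Op 3: b = malloc(12) -> b = 0; heap: [0-11 ALLOC][12-42 FREE]
Op 4: b = realloc(b, 2) -> b = 0; heap: [0-1 ALLOC][2-42 FREE]
Op 5: c = malloc(3) -> c = 2; heap: [0-1 ALLOC][2-4 ALLOC][5-42 FREE]
Op 6: d = malloc(10) -> d = 5; heap: [0-1 ALLOC][2-4 ALLOC][5-14 ALLOC][15-42 FREE]
Op 7: b = realloc(b, 8) -> b = 15; heap: [0-1 FREE][2-4 ALLOC][5-14 ALLOC][15-22 ALLOC][23-42 FREE]
Op 8: e = malloc(7) -> e = 23; heap: [0-1 FREE][2-4 ALLOC][5-14 ALLOC][15-22 ALLOC][23-29 ALLOC][30-42 FREE]
free(e): e = 23 -> block [23-29 ALLOC]; mark free, coalesce with adjacent free neighbors -> [0-1 FREE][2-4 ALLOC][5-14 ALLOC][15-22 ALLOC][23-42 FREE]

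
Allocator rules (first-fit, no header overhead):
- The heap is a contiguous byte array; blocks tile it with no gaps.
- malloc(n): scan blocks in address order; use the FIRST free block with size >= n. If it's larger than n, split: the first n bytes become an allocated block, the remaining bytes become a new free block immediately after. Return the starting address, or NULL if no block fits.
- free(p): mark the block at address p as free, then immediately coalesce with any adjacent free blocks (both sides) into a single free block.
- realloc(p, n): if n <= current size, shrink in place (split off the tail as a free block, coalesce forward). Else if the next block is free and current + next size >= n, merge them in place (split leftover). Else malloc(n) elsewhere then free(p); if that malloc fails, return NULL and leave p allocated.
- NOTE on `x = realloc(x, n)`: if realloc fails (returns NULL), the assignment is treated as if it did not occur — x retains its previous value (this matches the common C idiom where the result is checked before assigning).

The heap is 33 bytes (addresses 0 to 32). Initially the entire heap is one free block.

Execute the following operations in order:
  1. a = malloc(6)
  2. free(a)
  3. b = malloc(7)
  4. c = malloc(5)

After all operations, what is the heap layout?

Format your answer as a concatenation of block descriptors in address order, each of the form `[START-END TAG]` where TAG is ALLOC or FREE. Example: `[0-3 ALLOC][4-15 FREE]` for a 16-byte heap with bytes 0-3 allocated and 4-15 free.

Op 1: a = malloc(6) -> a = 0; heap: [0-5 ALLOC][6-32 FREE]
Op 2: free(a) -> (freed a); heap: [0-32 FREE]
Op 3: b = malloc(7) -> b = 0; heap: [0-6 ALLOC][7-32 FREE]
Op 4: c = malloc(5) -> c = 7; heap: [0-6 ALLOC][7-11 ALLOC][12-32 FREE]

Answer: [0-6 ALLOC][7-11 ALLOC][12-32 FREE]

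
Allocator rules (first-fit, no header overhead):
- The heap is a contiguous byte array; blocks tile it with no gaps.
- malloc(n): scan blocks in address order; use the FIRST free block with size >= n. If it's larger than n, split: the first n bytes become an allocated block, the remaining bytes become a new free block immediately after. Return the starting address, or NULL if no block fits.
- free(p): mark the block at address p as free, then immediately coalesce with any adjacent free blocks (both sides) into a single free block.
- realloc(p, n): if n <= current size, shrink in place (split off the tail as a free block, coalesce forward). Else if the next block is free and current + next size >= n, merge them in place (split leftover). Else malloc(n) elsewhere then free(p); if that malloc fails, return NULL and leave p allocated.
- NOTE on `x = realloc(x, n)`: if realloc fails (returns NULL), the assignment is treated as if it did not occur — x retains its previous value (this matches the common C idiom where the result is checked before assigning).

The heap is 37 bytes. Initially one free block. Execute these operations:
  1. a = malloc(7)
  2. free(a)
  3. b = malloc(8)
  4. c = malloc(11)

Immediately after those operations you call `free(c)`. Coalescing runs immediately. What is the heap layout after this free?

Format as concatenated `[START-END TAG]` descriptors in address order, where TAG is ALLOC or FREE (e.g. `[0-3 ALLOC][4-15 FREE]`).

Answer: [0-7 ALLOC][8-36 FREE]

Derivation:
Op 1: a = malloc(7) -> a = 0; heap: [0-6 ALLOC][7-36 FREE]
Op 2: free(a) -> (freed a); heap: [0-36 FREE]
Op 3: b = malloc(8) -> b = 0; heap: [0-7 ALLOC][8-36 FREE]
Op 4: c = malloc(11) -> c = 8; heap: [0-7 ALLOC][8-18 ALLOC][19-36 FREE]
free(c): c = 8 -> block [8-18 ALLOC]; mark free, coalesce with adjacent free neighbors -> [0-7 ALLOC][8-36 FREE]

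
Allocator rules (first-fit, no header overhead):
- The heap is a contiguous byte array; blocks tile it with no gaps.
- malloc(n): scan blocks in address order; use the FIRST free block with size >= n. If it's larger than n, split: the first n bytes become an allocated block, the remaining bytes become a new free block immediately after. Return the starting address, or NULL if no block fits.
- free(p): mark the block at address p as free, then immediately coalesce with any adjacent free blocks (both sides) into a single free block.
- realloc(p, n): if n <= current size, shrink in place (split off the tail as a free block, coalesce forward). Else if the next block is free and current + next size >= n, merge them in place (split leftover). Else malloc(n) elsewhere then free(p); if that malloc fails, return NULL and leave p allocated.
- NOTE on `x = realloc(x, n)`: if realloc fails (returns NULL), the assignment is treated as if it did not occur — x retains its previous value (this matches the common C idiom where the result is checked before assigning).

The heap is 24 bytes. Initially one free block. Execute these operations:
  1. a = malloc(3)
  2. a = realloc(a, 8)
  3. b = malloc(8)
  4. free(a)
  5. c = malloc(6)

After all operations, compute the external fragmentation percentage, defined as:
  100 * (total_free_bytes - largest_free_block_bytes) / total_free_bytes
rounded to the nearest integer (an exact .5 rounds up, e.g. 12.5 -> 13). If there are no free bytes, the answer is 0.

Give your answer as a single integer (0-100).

Answer: 20

Derivation:
Op 1: a = malloc(3) -> a = 0; heap: [0-2 ALLOC][3-23 FREE]
Op 2: a = realloc(a, 8) -> a = 0; heap: [0-7 ALLOC][8-23 FREE]
Op 3: b = malloc(8) -> b = 8; heap: [0-7 ALLOC][8-15 ALLOC][16-23 FREE]
Op 4: free(a) -> (freed a); heap: [0-7 FREE][8-15 ALLOC][16-23 FREE]
Op 5: c = malloc(6) -> c = 0; heap: [0-5 ALLOC][6-7 FREE][8-15 ALLOC][16-23 FREE]
Free blocks: [2 8] total_free=10 largest=8 -> 100*(10-8)/10 = 200/10 = 20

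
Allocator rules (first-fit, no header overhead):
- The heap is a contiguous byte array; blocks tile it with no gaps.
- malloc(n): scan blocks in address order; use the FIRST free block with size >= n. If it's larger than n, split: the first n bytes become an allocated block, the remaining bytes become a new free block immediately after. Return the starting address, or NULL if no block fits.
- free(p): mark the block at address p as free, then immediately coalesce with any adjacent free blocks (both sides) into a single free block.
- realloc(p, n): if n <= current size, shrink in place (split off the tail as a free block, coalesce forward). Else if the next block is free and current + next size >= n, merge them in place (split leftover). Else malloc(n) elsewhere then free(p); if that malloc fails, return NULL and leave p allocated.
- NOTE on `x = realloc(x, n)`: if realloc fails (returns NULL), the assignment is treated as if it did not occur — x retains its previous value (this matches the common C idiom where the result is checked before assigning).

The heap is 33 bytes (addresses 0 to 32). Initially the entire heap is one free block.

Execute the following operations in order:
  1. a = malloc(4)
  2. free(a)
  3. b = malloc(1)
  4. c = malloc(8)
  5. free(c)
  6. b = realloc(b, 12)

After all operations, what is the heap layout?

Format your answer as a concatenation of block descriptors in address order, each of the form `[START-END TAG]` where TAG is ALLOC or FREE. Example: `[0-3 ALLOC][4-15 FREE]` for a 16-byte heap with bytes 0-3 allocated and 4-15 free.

Answer: [0-11 ALLOC][12-32 FREE]

Derivation:
Op 1: a = malloc(4) -> a = 0; heap: [0-3 ALLOC][4-32 FREE]
Op 2: free(a) -> (freed a); heap: [0-32 FREE]
Op 3: b = malloc(1) -> b = 0; heap: [0-0 ALLOC][1-32 FREE]
Op 4: c = malloc(8) -> c = 1; heap: [0-0 ALLOC][1-8 ALLOC][9-32 FREE]
Op 5: free(c) -> (freed c); heap: [0-0 ALLOC][1-32 FREE]
Op 6: b = realloc(b, 12) -> b = 0; heap: [0-11 ALLOC][12-32 FREE]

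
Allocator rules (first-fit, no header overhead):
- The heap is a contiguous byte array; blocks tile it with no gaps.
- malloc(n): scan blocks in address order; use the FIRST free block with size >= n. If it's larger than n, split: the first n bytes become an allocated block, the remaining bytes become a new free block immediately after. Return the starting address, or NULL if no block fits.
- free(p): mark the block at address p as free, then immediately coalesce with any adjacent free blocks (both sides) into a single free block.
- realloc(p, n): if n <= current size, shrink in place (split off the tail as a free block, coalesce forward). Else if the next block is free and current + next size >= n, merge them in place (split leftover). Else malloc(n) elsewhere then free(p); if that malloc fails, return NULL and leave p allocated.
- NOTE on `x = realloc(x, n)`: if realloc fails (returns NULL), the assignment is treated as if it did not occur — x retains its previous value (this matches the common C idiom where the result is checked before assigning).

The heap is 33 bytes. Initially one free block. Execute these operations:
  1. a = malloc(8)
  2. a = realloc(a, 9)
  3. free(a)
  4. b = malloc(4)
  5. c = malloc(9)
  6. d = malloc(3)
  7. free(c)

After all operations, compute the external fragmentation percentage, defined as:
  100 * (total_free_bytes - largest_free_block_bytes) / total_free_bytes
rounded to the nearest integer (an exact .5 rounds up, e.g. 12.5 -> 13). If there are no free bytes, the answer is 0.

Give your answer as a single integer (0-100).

Answer: 35

Derivation:
Op 1: a = malloc(8) -> a = 0; heap: [0-7 ALLOC][8-32 FREE]
Op 2: a = realloc(a, 9) -> a = 0; heap: [0-8 ALLOC][9-32 FREE]
Op 3: free(a) -> (freed a); heap: [0-32 FREE]
Op 4: b = malloc(4) -> b = 0; heap: [0-3 ALLOC][4-32 FREE]
Op 5: c = malloc(9) -> c = 4; heap: [0-3 ALLOC][4-12 ALLOC][13-32 FREE]
Op 6: d = malloc(3) -> d = 13; heap: [0-3 ALLOC][4-12 ALLOC][13-15 ALLOC][16-32 FREE]
Op 7: free(c) -> (freed c); heap: [0-3 ALLOC][4-12 FREE][13-15 ALLOC][16-32 FREE]
Free blocks: [9 17] total_free=26 largest=17 -> 100*(26-17)/26 = 900/26 ≈ 34.615 -> rounds to 35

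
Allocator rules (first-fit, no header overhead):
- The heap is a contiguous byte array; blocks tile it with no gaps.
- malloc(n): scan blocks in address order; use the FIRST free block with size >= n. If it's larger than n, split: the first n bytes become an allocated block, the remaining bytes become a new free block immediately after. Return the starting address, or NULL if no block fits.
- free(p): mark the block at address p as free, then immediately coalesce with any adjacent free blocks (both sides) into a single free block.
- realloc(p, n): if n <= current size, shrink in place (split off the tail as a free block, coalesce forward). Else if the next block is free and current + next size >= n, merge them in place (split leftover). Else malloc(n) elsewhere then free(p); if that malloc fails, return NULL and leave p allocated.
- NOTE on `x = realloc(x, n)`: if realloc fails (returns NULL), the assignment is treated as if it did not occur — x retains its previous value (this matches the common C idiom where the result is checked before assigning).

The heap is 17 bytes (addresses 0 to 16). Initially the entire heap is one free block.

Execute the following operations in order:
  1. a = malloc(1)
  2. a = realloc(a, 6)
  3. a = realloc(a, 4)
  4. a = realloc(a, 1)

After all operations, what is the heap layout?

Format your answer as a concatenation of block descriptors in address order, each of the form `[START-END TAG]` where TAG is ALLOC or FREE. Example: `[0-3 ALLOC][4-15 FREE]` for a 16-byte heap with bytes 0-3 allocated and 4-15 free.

Answer: [0-0 ALLOC][1-16 FREE]

Derivation:
Op 1: a = malloc(1) -> a = 0; heap: [0-0 ALLOC][1-16 FREE]
Op 2: a = realloc(a, 6) -> a = 0; heap: [0-5 ALLOC][6-16 FREE]
Op 3: a = realloc(a, 4) -> a = 0; heap: [0-3 ALLOC][4-16 FREE]
Op 4: a = realloc(a, 1) -> a = 0; heap: [0-0 ALLOC][1-16 FREE]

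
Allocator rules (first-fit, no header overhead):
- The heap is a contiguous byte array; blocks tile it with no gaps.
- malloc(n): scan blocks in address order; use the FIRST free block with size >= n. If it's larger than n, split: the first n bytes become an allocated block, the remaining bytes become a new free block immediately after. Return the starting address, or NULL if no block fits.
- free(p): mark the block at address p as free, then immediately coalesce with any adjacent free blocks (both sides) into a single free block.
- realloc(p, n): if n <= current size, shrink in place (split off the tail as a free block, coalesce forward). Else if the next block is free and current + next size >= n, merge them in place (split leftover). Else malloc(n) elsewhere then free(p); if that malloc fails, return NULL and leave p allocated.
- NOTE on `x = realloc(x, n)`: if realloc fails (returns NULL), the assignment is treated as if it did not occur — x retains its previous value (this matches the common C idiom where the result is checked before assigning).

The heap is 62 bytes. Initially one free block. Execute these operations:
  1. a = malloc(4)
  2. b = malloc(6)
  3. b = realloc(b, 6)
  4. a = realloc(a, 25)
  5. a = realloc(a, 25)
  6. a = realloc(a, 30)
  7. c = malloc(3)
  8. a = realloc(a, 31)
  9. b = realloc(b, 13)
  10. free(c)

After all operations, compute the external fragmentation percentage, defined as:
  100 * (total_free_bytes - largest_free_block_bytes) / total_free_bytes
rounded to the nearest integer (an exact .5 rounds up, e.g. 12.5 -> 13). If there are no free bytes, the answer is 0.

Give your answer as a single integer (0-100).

Answer: 44

Derivation:
Op 1: a = malloc(4) -> a = 0; heap: [0-3 ALLOC][4-61 FREE]
Op 2: b = malloc(6) -> b = 4; heap: [0-3 ALLOC][4-9 ALLOC][10-61 FREE]
Op 3: b = realloc(b, 6) -> b = 4; heap: [0-3 ALLOC][4-9 ALLOC][10-61 FREE]
Op 4: a = realloc(a, 25) -> a = 10; heap: [0-3 FREE][4-9 ALLOC][10-34 ALLOC][35-61 FREE]
Op 5: a = realloc(a, 25) -> a = 10; heap: [0-3 FREE][4-9 ALLOC][10-34 ALLOC][35-61 FREE]
Op 6: a = realloc(a, 30) -> a = 10; heap: [0-3 FREE][4-9 ALLOC][10-39 ALLOC][40-61 FREE]
Op 7: c = malloc(3) -> c = 0; heap: [0-2 ALLOC][3-3 FREE][4-9 ALLOC][10-39 ALLOC][40-61 FREE]
Op 8: a = realloc(a, 31) -> a = 10; heap: [0-2 ALLOC][3-3 FREE][4-9 ALLOC][10-40 ALLOC][41-61 FREE]
Op 9: b = realloc(b, 13) -> b = 41; heap: [0-2 ALLOC][3-9 FREE][10-40 ALLOC][41-53 ALLOC][54-61 FREE]
Op 10: free(c) -> (freed c); heap: [0-9 FREE][10-40 ALLOC][41-53 ALLOC][54-61 FREE]
Free blocks: [10 8] total_free=18 largest=10 -> 100*(18-10)/18 = 800/18 ≈ 44.444 -> rounds to 44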